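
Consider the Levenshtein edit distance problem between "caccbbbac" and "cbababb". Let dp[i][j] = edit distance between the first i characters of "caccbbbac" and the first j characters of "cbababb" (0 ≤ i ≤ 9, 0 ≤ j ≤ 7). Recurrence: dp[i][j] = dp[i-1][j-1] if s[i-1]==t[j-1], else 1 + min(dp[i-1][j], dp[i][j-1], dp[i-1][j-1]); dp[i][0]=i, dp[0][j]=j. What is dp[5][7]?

   ''  c  b  a  b  a  b  b
''  0  1  2  3  4  5  6  7
 c  1  0  1  2  3  4  5  6
 a  2  1  1  1  2  3  4  5
 c  3  2  2  2  2  3  4  5
 c  4  3  3  3  3  3  4  5
 b  5  4  3  4  3  4  3  4
 b  6  5  4  4  4  4  4  3
 b  7  6  5  5  4  5  4  4
 a  8  7  6  5  5  4  5  5
 c  9  8  7  6  6  5  5  6

4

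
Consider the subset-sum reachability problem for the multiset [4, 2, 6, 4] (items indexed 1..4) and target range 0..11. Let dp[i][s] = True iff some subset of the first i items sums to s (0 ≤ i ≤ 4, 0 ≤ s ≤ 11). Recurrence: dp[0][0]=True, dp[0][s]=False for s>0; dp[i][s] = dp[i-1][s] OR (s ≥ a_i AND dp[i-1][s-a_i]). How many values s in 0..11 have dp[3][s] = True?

6

i\s   0   1   2   3   4   5   6   7   8   9  10  11
  0   T   F   F   F   F   F   F   F   F   F   F   F
  1   T   F   F   F   T   F   F   F   F   F   F   F
  2   T   F   T   F   T   F   T   F   F   F   F   F
  3   T   F   T   F   T   F   T   F   T   F   T   F
  4   T   F   T   F   T   F   T   F   T   F   T   F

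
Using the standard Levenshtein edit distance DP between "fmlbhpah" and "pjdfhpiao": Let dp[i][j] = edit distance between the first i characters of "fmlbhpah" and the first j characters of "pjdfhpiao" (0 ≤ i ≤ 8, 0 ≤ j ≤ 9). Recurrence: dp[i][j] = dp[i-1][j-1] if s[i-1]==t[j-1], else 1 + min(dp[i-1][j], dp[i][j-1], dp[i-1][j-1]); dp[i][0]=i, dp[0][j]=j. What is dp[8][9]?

6

   ''  p  j  d  f  h  p  i  a  o
''  0  1  2  3  4  5  6  7  8  9
 f  1  1  2  3  3  4  5  6  7  8
 m  2  2  2  3  4  4  5  6  7  8
 l  3  3  3  3  4  5  5  6  7  8
 b  4  4  4  4  4  5  6  6  7  8
 h  5  5  5  5  5  4  5  6  7  8
 p  6  5  6  6  6  5  4  5  6  7
 a  7  6  6  7  7  6  5  5  5  6
 h  8  7  7  7  8  7  6  6  6  6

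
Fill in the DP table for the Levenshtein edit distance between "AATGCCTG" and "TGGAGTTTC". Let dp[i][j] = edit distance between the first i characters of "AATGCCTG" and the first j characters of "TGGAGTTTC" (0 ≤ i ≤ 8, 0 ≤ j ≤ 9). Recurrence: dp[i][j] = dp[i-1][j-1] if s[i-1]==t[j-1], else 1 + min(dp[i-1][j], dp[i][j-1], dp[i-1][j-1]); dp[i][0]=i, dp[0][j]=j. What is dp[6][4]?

4

   ''  T  G  G  A  G  T  T  T  C
''  0  1  2  3  4  5  6  7  8  9
 A  1  1  2  3  3  4  5  6  7  8
 A  2  2  2  3  3  4  5  6  7  8
 T  3  2  3  3  4  4  4  5  6  7
 G  4  3  2  3  4  4  5  5  6  7
 C  5  4  3  3  4  5  5  6  6  6
 C  6  5  4  4  4  5  6  6  7  6
 T  7  6  5  5  5  5  5  6  6  7
 G  8  7  6  5  6  5  6  6  7  7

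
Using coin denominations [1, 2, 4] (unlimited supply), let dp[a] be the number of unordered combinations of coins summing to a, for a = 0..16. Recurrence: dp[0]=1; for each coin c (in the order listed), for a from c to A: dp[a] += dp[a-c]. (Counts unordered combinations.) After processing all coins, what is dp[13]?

16

after  coin     0     1     2     3     4     5     6     7     8     9    10    11    12    13    14    15    16
          1     1     1     1     1     1     1     1     1     1     1     1     1     1     1     1     1     1
          2     1     1     2     2     3     3     4     4     5     5     6     6     7     7     8     8     9
          4     1     1     2     2     4     4     6     6     9     9    12    12    16    16    20    20    25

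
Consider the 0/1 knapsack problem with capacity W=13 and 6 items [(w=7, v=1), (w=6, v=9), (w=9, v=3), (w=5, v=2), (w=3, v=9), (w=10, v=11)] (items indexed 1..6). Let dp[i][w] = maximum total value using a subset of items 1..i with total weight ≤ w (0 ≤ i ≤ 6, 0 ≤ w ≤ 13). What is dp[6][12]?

18

i\w   0   1   2   3   4   5   6   7   8   9  10  11  12  13
  0   0   0   0   0   0   0   0   0   0   0   0   0   0   0
  1   0   0   0   0   0   0   0   1   1   1   1   1   1   1
  2   0   0   0   0   0   0   9   9   9   9   9   9   9  10
  3   0   0   0   0   0   0   9   9   9   9   9   9   9  10
  4   0   0   0   0   0   2   9   9   9   9   9  11  11  11
  5   0   0   0   9   9   9   9   9  11  18  18  18  18  18
  6   0   0   0   9   9   9   9   9  11  18  18  18  18  20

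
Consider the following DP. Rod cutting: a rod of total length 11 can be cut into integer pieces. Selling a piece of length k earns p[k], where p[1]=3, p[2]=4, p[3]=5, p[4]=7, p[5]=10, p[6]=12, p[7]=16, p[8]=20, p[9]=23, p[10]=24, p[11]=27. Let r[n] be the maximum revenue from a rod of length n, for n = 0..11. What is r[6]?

18

   n    0    1    2    3    4    5    6    7    8    9   10   11
r[n]    0    3    6    9   12   15   18   21   24   27   30   33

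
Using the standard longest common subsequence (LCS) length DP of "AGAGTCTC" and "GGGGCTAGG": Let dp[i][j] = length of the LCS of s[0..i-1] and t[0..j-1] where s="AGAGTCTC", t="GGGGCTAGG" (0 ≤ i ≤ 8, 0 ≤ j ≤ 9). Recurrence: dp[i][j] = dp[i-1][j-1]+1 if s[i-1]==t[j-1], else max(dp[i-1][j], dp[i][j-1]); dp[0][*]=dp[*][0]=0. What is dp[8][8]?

4

   ''  G  G  G  G  C  T  A  G  G
''  0  0  0  0  0  0  0  0  0  0
 A  0  0  0  0  0  0  0  1  1  1
 G  0  1  1  1  1  1  1  1  2  2
 A  0  1  1  1  1  1  1  2  2  2
 G  0  1  2  2  2  2  2  2  3  3
 T  0  1  2  2  2  2  3  3  3  3
 C  0  1  2  2  2  3  3  3  3  3
 T  0  1  2  2  2  3  4  4  4  4
 C  0  1  2  2  2  3  4  4  4  4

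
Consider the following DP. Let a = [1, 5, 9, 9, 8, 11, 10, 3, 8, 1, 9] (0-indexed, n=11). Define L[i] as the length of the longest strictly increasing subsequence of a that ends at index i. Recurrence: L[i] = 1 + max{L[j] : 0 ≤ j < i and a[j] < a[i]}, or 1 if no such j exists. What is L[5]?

   i    0    1    2    3    4    5    6    7    8    9   10
a[i]    1    5    9    9    8   11   10    3    8    1    9
L[i]    1    2    3    3    3    4    4    2    3    1    4

4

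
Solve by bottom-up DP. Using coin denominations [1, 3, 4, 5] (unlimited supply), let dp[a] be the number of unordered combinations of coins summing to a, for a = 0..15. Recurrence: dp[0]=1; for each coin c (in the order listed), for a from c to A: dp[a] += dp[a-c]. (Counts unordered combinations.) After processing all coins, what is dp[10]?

12

after  coin     0     1     2     3     4     5     6     7     8     9    10    11    12    13    14    15
          1     1     1     1     1     1     1     1     1     1     1     1     1     1     1     1     1
          3     1     1     1     2     2     2     3     3     3     4     4     4     5     5     5     6
          4     1     1     1     2     3     3     4     5     6     7     8     9    11    12    13    15
          5     1     1     1     2     3     4     5     6     8    10    12    14    17    20    23    27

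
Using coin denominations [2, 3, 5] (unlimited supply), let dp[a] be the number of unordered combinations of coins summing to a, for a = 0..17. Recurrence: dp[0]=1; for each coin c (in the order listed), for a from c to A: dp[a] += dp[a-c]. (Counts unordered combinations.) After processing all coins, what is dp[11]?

after  coin     0     1     2     3     4     5     6     7     8     9    10    11    12    13    14    15    16    17
          2     1     0     1     0     1     0     1     0     1     0     1     0     1     0     1     0     1     0
          3     1     0     1     1     1     1     2     1     2     2     2     2     3     2     3     3     3     3
          5     1     0     1     1     1     2     2     2     3     3     4     4     5     5     6     7     7     8

4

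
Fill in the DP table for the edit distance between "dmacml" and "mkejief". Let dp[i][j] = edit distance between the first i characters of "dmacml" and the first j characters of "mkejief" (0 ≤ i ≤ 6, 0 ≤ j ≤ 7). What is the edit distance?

   ''  m  k  e  j  i  e  f
''  0  1  2  3  4  5  6  7
 d  1  1  2  3  4  5  6  7
 m  2  1  2  3  4  5  6  7
 a  3  2  2  3  4  5  6  7
 c  4  3  3  3  4  5  6  7
 m  5  4  4  4  4  5  6  7
 l  6  5  5  5  5  5  6  7

7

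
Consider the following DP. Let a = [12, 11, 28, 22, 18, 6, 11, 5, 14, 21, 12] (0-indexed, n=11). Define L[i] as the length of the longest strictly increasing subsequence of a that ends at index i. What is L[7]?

1

   i    0    1    2    3    4    5    6    7    8    9   10
a[i]   12   11   28   22   18    6   11    5   14   21   12
L[i]    1    1    2    2    2    1    2    1    3    4    3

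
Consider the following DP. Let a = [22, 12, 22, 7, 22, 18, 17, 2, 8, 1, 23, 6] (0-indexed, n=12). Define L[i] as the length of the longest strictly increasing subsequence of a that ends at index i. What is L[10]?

   i    0    1    2    3    4    5    6    7    8    9   10   11
a[i]   22   12   22    7   22   18   17    2    8    1   23    6
L[i]    1    1    2    1    2    2    2    1    2    1    3    2

3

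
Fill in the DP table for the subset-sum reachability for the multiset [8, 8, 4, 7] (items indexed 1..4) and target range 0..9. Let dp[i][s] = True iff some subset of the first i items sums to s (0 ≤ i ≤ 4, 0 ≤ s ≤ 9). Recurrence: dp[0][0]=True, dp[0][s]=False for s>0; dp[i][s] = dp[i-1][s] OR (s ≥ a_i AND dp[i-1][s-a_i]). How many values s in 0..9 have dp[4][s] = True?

i\s   0   1   2   3   4   5   6   7   8   9
  0   T   F   F   F   F   F   F   F   F   F
  1   T   F   F   F   F   F   F   F   T   F
  2   T   F   F   F   F   F   F   F   T   F
  3   T   F   F   F   T   F   F   F   T   F
  4   T   F   F   F   T   F   F   T   T   F

4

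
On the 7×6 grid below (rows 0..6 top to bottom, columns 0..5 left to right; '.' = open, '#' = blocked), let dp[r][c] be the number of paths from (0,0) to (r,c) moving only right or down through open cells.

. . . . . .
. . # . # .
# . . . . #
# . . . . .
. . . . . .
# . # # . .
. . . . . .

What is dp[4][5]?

33

r\c   0   1   2   3   4   5
  0   1   1   1   1   1   1
  1   1   2   0   1   0   1
  2   0   2   2   3   3   0
  3   0   2   4   7  10  10
  4   0   2   6  13  23  33
  5   0   2   0   0  23  56
  6   0   2   2   2  25  81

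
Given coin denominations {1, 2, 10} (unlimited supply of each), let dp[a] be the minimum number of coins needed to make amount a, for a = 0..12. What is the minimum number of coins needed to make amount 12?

2

 a  0  1  2  3  4  5  6  7  8  9 10 11 12
dp  0  1  1  2  2  3  3  4  4  5  1  2  2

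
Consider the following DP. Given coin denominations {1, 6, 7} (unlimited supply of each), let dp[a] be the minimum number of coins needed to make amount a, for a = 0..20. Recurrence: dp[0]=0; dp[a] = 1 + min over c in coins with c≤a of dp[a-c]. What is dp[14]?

 a  0  1  2  3  4  5  6  7  8  9 10 11 12 13 14 15 16 17 18 19 20
dp  0  1  2  3  4  5  1  1  2  3  4  5  2  2  2  3  4  5  3  3  3

2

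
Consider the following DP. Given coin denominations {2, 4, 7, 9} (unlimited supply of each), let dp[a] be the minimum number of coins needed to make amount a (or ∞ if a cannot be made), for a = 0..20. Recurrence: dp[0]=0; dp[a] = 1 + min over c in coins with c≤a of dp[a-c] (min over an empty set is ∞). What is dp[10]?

 a  0  1  2  3  4  5  6  7  8  9 10 11 12 13 14 15 16 17 18 19 20
dp  0  -  1  -  1  -  2  1  2  1  3  2  3  2  2  3  2  3  2  4  3
(- denotes ∞ / unreachable)

3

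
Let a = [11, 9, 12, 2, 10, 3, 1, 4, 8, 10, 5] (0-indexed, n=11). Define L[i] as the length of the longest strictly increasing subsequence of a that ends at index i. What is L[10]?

   i    0    1    2    3    4    5    6    7    8    9   10
a[i]   11    9   12    2   10    3    1    4    8   10    5
L[i]    1    1    2    1    2    2    1    3    4    5    4

4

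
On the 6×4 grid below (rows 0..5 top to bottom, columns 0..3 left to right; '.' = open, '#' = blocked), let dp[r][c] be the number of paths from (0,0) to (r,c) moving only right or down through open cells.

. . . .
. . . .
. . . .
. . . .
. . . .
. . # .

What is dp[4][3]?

35

r\c   0   1   2   3
  0   1   1   1   1
  1   1   2   3   4
  2   1   3   6  10
  3   1   4  10  20
  4   1   5  15  35
  5   1   6   0  35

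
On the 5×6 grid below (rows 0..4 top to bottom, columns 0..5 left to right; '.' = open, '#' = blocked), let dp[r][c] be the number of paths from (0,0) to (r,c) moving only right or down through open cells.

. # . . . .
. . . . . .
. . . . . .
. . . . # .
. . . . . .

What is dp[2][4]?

5

r\c   0   1   2   3   4   5
  0   1   0   0   0   0   0
  1   1   1   1   1   1   1
  2   1   2   3   4   5   6
  3   1   3   6  10   0   6
  4   1   4  10  20  20  26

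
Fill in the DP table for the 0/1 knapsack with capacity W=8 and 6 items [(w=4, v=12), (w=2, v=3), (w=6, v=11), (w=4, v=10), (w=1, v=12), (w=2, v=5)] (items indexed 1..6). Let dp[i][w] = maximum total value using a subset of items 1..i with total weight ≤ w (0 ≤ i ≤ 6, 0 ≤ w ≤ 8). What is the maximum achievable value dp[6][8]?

i\w   0   1   2   3   4   5   6   7   8
  0   0   0   0   0   0   0   0   0   0
  1   0   0   0   0  12  12  12  12  12
  2   0   0   3   3  12  12  15  15  15
  3   0   0   3   3  12  12  15  15  15
  4   0   0   3   3  12  12  15  15  22
  5   0  12  12  15  15  24  24  27  27
  6   0  12  12  17  17  24  24  29  29

29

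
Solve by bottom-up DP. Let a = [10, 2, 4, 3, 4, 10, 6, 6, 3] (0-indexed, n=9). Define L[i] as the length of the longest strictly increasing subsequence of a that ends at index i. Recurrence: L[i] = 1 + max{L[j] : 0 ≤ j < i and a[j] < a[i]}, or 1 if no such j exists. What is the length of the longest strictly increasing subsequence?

   i    0    1    2    3    4    5    6    7    8
a[i]   10    2    4    3    4   10    6    6    3
L[i]    1    1    2    2    3    4    4    4    2

4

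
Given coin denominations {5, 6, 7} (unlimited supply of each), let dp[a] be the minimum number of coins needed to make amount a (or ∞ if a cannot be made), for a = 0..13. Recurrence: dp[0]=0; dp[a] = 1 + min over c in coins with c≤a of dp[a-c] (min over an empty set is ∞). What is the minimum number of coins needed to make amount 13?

 a  0  1  2  3  4  5  6  7  8  9 10 11 12 13
dp  0  -  -  -  -  1  1  1  -  -  2  2  2  2
(- denotes ∞ / unreachable)

2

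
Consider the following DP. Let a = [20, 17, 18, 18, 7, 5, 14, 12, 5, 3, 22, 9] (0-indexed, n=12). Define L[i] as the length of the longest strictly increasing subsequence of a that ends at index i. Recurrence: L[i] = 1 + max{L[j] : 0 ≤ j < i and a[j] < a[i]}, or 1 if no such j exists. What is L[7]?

2

   i    0    1    2    3    4    5    6    7    8    9   10   11
a[i]   20   17   18   18    7    5   14   12    5    3   22    9
L[i]    1    1    2    2    1    1    2    2    1    1    3    2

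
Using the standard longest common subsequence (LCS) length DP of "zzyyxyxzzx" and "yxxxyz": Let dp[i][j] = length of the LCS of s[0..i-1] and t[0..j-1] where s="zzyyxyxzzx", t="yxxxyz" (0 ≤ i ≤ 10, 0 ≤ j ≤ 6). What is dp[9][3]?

   ''  y  x  x  x  y  z
''  0  0  0  0  0  0  0
 z  0  0  0  0  0  0  1
 z  0  0  0  0  0  0  1
 y  0  1  1  1  1  1  1
 y  0  1  1  1  1  2  2
 x  0  1  2  2  2  2  2
 y  0  1  2  2  2  3  3
 x  0  1  2  3  3  3  3
 z  0  1  2  3  3  3  4
 z  0  1  2  3  3  3  4
 x  0  1  2  3  4  4  4

3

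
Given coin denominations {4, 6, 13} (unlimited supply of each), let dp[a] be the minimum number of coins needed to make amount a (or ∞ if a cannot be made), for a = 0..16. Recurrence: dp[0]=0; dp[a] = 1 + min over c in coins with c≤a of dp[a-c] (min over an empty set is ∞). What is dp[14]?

 a  0  1  2  3  4  5  6  7  8  9 10 11 12 13 14 15 16
dp  0  -  -  -  1  -  1  -  2  -  2  -  2  1  3  -  3
(- denotes ∞ / unreachable)

3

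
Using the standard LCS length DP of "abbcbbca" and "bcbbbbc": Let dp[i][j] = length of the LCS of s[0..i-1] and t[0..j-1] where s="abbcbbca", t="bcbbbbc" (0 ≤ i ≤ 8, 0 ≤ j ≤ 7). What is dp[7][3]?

   ''  b  c  b  b  b  b  c
''  0  0  0  0  0  0  0  0
 a  0  0  0  0  0  0  0  0
 b  0  1  1  1  1  1  1  1
 b  0  1  1  2  2  2  2  2
 c  0  1  2  2  2  2  2  3
 b  0  1  2  3  3  3  3  3
 b  0  1  2  3  4  4  4  4
 c  0  1  2  3  4  4  4  5
 a  0  1  2  3  4  4  4  5

3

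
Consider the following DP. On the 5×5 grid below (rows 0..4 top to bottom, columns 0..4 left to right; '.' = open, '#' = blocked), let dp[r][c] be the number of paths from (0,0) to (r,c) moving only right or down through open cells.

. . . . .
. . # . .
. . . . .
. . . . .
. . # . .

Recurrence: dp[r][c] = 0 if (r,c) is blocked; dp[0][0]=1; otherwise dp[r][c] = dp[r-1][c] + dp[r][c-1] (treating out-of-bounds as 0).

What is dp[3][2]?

7

r\c   0   1   2   3   4
  0   1   1   1   1   1
  1   1   2   0   1   2
  2   1   3   3   4   6
  3   1   4   7  11  17
  4   1   5   0  11  28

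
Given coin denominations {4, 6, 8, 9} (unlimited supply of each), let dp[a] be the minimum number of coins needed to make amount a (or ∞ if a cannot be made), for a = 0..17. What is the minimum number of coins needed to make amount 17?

 a  0  1  2  3  4  5  6  7  8  9 10 11 12 13 14 15 16 17
dp  0  -  -  -  1  -  1  -  1  1  2  -  2  2  2  2  2  2
(- denotes ∞ / unreachable)

2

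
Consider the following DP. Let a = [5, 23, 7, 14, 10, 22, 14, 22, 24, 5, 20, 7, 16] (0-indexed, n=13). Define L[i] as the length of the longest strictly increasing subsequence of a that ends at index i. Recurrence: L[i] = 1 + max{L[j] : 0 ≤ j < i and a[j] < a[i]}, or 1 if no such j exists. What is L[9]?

1

   i    0    1    2    3    4    5    6    7    8    9   10   11   12
a[i]    5   23    7   14   10   22   14   22   24    5   20    7   16
L[i]    1    2    2    3    3    4    4    5    6    1    5    2    5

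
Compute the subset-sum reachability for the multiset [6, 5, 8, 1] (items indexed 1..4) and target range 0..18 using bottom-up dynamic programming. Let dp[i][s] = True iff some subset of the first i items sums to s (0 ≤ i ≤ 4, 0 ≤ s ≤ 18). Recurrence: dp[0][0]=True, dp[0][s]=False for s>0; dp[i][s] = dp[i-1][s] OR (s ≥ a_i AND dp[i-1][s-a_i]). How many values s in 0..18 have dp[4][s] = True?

i\s   0   1   2   3   4   5   6   7   8   9  10  11  12  13  14  15  16  17  18
  0   T   F   F   F   F   F   F   F   F   F   F   F   F   F   F   F   F   F   F
  1   T   F   F   F   F   F   T   F   F   F   F   F   F   F   F   F   F   F   F
  2   T   F   F   F   F   T   T   F   F   F   F   T   F   F   F   F   F   F   F
  3   T   F   F   F   F   T   T   F   T   F   F   T   F   T   T   F   F   F   F
  4   T   T   F   F   F   T   T   T   T   T   F   T   T   T   T   T   F   F   F

12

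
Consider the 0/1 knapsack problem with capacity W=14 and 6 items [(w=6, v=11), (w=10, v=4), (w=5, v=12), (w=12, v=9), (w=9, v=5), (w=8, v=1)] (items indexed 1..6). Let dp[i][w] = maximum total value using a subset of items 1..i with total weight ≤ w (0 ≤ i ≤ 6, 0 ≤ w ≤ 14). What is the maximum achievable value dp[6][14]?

23

i\w   0   1   2   3   4   5   6   7   8   9  10  11  12  13  14
  0   0   0   0   0   0   0   0   0   0   0   0   0   0   0   0
  1   0   0   0   0   0   0  11  11  11  11  11  11  11  11  11
  2   0   0   0   0   0   0  11  11  11  11  11  11  11  11  11
  3   0   0   0   0   0  12  12  12  12  12  12  23  23  23  23
  4   0   0   0   0   0  12  12  12  12  12  12  23  23  23  23
  5   0   0   0   0   0  12  12  12  12  12  12  23  23  23  23
  6   0   0   0   0   0  12  12  12  12  12  12  23  23  23  23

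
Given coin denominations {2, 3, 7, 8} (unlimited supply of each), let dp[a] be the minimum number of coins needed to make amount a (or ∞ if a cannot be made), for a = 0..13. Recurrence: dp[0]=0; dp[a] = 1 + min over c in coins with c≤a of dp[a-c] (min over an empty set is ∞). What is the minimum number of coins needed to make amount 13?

 a  0  1  2  3  4  5  6  7  8  9 10 11 12 13
dp  0  -  1  1  2  2  2  1  1  2  2  2  3  3
(- denotes ∞ / unreachable)

3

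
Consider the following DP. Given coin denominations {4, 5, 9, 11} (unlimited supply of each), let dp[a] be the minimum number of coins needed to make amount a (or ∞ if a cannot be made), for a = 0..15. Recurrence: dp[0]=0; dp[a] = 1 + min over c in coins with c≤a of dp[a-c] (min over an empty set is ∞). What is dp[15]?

2

 a  0  1  2  3  4  5  6  7  8  9 10 11 12 13 14 15
dp  0  -  -  -  1  1  -  -  2  1  2  1  3  2  2  2
(- denotes ∞ / unreachable)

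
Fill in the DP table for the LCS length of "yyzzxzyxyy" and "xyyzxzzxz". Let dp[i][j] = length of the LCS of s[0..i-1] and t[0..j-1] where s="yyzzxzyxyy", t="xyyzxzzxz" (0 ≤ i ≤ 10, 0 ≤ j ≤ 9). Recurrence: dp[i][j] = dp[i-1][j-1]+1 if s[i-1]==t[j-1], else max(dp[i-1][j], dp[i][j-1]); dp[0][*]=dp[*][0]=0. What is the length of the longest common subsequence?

6

   ''  x  y  y  z  x  z  z  x  z
''  0  0  0  0  0  0  0  0  0  0
 y  0  0  1  1  1  1  1  1  1  1
 y  0  0  1  2  2  2  2  2  2  2
 z  0  0  1  2  3  3  3  3  3  3
 z  0  0  1  2  3  3  4  4  4  4
 x  0  1  1  2  3  4  4  4  5  5
 z  0  1  1  2  3  4  5  5  5  6
 y  0  1  2  2  3  4  5  5  5  6
 x  0  1  2  2  3  4  5  5  6  6
 y  0  1  2  3  3  4  5  5  6  6
 y  0  1  2  3  3  4  5  5  6  6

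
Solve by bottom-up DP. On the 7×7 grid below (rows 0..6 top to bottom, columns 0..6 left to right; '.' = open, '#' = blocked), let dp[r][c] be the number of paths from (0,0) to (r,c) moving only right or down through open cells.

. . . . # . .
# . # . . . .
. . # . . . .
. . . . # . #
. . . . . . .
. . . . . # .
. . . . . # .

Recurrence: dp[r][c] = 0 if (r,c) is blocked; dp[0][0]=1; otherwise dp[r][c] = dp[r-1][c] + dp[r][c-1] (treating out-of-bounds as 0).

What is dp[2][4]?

r\c   0   1   2   3   4   5   6
  0   1   1   1   1   0   0   0
  1   0   1   0   1   1   1   1
  2   0   1   0   1   2   3   4
  3   0   1   1   2   0   3   0
  4   0   1   2   4   4   7   7
  5   0   1   3   7  11   0   7
  6   0   1   4  11  22   0   7

2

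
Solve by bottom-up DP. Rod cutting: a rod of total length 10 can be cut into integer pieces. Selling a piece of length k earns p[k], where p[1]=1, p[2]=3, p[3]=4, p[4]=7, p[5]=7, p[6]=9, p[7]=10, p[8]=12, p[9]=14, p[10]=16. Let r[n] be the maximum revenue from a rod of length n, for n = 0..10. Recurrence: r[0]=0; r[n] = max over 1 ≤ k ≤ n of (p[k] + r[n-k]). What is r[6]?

   n    0    1    2    3    4    5    6    7    8    9   10
r[n]    0    1    3    4    7    8   10   11   14   15   17

10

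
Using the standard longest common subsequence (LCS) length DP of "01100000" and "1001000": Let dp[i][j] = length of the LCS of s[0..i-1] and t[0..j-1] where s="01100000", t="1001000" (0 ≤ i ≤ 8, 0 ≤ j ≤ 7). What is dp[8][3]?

3

   ''  1  0  0  1  0  0  0
''  0  0  0  0  0  0  0  0
 0  0  0  1  1  1  1  1  1
 1  0  1  1  1  2  2  2  2
 1  0  1  1  1  2  2  2  2
 0  0  1  2  2  2  3  3  3
 0  0  1  2  3  3  3  4  4
 0  0  1  2  3  3  4  4  5
 0  0  1  2  3  3  4  5  5
 0  0  1  2  3  3  4  5  6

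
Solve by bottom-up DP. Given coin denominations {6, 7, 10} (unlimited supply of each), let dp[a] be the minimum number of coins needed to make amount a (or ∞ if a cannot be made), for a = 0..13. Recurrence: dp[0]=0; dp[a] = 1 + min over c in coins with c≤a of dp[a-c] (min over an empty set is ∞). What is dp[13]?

2

 a  0  1  2  3  4  5  6  7  8  9 10 11 12 13
dp  0  -  -  -  -  -  1  1  -  -  1  -  2  2
(- denotes ∞ / unreachable)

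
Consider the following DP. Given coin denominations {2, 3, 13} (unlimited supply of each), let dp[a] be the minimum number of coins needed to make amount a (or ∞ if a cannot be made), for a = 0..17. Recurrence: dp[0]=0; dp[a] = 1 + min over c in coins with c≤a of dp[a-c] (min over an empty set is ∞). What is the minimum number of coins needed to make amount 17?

 a  0  1  2  3  4  5  6  7  8  9 10 11 12 13 14 15 16 17
dp  0  -  1  1  2  2  2  3  3  3  4  4  4  1  5  2  2  3
(- denotes ∞ / unreachable)

3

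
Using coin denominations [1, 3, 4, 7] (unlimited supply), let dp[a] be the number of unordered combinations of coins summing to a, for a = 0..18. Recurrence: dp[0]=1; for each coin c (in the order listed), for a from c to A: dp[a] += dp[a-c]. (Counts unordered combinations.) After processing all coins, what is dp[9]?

after  coin     0     1     2     3     4     5     6     7     8     9    10    11    12    13    14    15    16    17    18
          1     1     1     1     1     1     1     1     1     1     1     1     1     1     1     1     1     1     1     1
          3     1     1     1     2     2     2     3     3     3     4     4     4     5     5     5     6     6     6     7
          4     1     1     1     2     3     3     4     5     6     7     8     9    11    12    13    15    17    18    20
          7     1     1     1     2     3     3     4     6     7     8    10    12    14    16    19    22    25    28    32

8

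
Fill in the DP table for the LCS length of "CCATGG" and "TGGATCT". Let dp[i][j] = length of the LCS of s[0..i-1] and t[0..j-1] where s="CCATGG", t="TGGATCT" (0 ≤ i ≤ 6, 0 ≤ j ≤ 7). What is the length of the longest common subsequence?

   ''  T  G  G  A  T  C  T
''  0  0  0  0  0  0  0  0
 C  0  0  0  0  0  0  1  1
 C  0  0  0  0  0  0  1  1
 A  0  0  0  0  1  1  1  1
 T  0  1  1  1  1  2  2  2
 G  0  1  2  2  2  2  2  2
 G  0  1  2  3  3  3  3  3

3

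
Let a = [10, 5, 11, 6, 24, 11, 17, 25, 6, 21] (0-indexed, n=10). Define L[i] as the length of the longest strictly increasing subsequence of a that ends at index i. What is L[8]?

2

   i    0    1    2    3    4    5    6    7    8    9
a[i]   10    5   11    6   24   11   17   25    6   21
L[i]    1    1    2    2    3    3    4    5    2    5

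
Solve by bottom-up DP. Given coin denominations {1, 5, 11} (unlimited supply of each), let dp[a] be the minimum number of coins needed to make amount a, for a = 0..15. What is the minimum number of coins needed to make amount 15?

3

 a  0  1  2  3  4  5  6  7  8  9 10 11 12 13 14 15
dp  0  1  2  3  4  1  2  3  4  5  2  1  2  3  4  3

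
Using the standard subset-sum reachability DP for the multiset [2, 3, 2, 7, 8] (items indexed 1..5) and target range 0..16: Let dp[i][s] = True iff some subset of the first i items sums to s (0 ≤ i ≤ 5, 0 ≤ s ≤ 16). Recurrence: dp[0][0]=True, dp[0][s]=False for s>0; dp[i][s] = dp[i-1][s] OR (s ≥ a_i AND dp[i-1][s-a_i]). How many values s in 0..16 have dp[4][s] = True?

11

i\s   0   1   2   3   4   5   6   7   8   9  10  11  12  13  14  15  16
  0   T   F   F   F   F   F   F   F   F   F   F   F   F   F   F   F   F
  1   T   F   T   F   F   F   F   F   F   F   F   F   F   F   F   F   F
  2   T   F   T   T   F   T   F   F   F   F   F   F   F   F   F   F   F
  3   T   F   T   T   T   T   F   T   F   F   F   F   F   F   F   F   F
  4   T   F   T   T   T   T   F   T   F   T   T   T   T   F   T   F   F
  5   T   F   T   T   T   T   F   T   T   T   T   T   T   T   T   T   F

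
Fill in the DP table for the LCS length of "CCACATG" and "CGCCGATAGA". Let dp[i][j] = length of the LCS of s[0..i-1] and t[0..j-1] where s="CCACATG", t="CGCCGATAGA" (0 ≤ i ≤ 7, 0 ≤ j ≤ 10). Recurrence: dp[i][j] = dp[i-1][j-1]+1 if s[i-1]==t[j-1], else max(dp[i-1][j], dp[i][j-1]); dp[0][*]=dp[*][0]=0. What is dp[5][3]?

2

   ''  C  G  C  C  G  A  T  A  G  A
''  0  0  0  0  0  0  0  0  0  0  0
 C  0  1  1  1  1  1  1  1  1  1  1
 C  0  1  1  2  2  2  2  2  2  2  2
 A  0  1  1  2  2  2  3  3  3  3  3
 C  0  1  1  2  3  3  3  3  3  3  3
 A  0  1  1  2  3  3  4  4  4  4  4
 T  0  1  1  2  3  3  4  5  5  5  5
 G  0  1  2  2  3  4  4  5  5  6  6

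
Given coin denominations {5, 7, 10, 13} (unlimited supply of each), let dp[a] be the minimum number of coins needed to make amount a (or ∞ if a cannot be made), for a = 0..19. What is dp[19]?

3

 a  0  1  2  3  4  5  6  7  8  9 10 11 12 13 14 15 16 17 18 19
dp  0  -  -  -  -  1  -  1  -  -  1  -  2  1  2  2  -  2  2  3
(- denotes ∞ / unreachable)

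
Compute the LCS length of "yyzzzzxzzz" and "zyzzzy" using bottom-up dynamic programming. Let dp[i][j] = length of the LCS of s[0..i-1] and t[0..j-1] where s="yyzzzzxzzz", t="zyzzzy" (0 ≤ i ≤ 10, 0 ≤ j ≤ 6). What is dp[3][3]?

2

   ''  z  y  z  z  z  y
''  0  0  0  0  0  0  0
 y  0  0  1  1  1  1  1
 y  0  0  1  1  1  1  2
 z  0  1  1  2  2  2  2
 z  0  1  1  2  3  3  3
 z  0  1  1  2  3  4  4
 z  0  1  1  2  3  4  4
 x  0  1  1  2  3  4  4
 z  0  1  1  2  3  4  4
 z  0  1  1  2  3  4  4
 z  0  1  1  2  3  4  4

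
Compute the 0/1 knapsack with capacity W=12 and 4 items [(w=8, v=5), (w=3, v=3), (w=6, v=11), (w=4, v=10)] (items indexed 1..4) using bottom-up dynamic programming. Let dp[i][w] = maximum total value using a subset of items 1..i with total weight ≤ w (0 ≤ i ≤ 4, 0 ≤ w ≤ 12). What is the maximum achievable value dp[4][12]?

i\w   0   1   2   3   4   5   6   7   8   9  10  11  12
  0   0   0   0   0   0   0   0   0   0   0   0   0   0
  1   0   0   0   0   0   0   0   0   5   5   5   5   5
  2   0   0   0   3   3   3   3   3   5   5   5   8   8
  3   0   0   0   3   3   3  11  11  11  14  14  14  14
  4   0   0   0   3  10  10  11  13  13  14  21  21  21

21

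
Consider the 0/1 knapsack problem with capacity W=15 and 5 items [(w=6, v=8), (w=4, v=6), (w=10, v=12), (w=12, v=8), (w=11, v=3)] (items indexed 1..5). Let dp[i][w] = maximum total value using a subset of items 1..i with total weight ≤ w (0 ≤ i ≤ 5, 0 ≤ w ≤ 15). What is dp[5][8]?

i\w   0   1   2   3   4   5   6   7   8   9  10  11  12  13  14  15
  0   0   0   0   0   0   0   0   0   0   0   0   0   0   0   0   0
  1   0   0   0   0   0   0   8   8   8   8   8   8   8   8   8   8
  2   0   0   0   0   6   6   8   8   8   8  14  14  14  14  14  14
  3   0   0   0   0   6   6   8   8   8   8  14  14  14  14  18  18
  4   0   0   0   0   6   6   8   8   8   8  14  14  14  14  18  18
  5   0   0   0   0   6   6   8   8   8   8  14  14  14  14  18  18

8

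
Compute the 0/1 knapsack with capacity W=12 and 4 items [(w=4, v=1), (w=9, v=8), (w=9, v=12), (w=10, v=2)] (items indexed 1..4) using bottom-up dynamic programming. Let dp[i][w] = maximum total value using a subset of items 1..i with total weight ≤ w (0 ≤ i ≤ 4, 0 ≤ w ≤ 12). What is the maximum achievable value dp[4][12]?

12

i\w   0   1   2   3   4   5   6   7   8   9  10  11  12
  0   0   0   0   0   0   0   0   0   0   0   0   0   0
  1   0   0   0   0   1   1   1   1   1   1   1   1   1
  2   0   0   0   0   1   1   1   1   1   8   8   8   8
  3   0   0   0   0   1   1   1   1   1  12  12  12  12
  4   0   0   0   0   1   1   1   1   1  12  12  12  12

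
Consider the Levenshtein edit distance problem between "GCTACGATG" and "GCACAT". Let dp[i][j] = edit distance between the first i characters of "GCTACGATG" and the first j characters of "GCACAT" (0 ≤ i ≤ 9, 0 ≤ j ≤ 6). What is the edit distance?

   ''  G  C  A  C  A  T
''  0  1  2  3  4  5  6
 G  1  0  1  2  3  4  5
 C  2  1  0  1  2  3  4
 T  3  2  1  1  2  3  3
 A  4  3  2  1  2  2  3
 C  5  4  3  2  1  2  3
 G  6  5  4  3  2  2  3
 A  7  6  5  4  3  2  3
 T  8  7  6  5  4  3  2
 G  9  8  7  6  5  4  3

3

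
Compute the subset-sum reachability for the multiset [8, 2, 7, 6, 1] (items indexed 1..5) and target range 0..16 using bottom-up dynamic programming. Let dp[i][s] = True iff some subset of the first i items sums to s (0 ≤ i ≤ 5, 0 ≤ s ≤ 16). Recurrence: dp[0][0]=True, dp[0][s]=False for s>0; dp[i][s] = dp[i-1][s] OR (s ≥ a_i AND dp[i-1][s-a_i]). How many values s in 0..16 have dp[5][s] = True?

14

i\s   0   1   2   3   4   5   6   7   8   9  10  11  12  13  14  15  16
  0   T   F   F   F   F   F   F   F   F   F   F   F   F   F   F   F   F
  1   T   F   F   F   F   F   F   F   T   F   F   F   F   F   F   F   F
  2   T   F   T   F   F   F   F   F   T   F   T   F   F   F   F   F   F
  3   T   F   T   F   F   F   F   T   T   T   T   F   F   F   F   T   F
  4   T   F   T   F   F   F   T   T   T   T   T   F   F   T   T   T   T
  5   T   T   T   T   F   F   T   T   T   T   T   T   F   T   T   T   T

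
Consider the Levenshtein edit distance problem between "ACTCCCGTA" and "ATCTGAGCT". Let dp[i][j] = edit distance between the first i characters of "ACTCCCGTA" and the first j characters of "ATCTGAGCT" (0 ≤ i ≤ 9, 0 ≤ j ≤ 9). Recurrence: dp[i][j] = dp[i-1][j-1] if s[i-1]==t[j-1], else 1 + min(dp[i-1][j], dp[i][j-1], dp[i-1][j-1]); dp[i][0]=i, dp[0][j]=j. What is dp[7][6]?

4

   ''  A  T  C  T  G  A  G  C  T
''  0  1  2  3  4  5  6  7  8  9
 A  1  0  1  2  3  4  5  6  7  8
 C  2  1  1  1  2  3  4  5  6  7
 T  3  2  1  2  1  2  3  4  5  6
 C  4  3  2  1  2  2  3  4  4  5
 C  5  4  3  2  2  3  3  4  4  5
 C  6  5  4  3  3  3  4  4  4  5
 G  7  6  5  4  4  3  4  4  5  5
 T  8  7  6  5  4  4  4  5  5  5
 A  9  8  7  6  5  5  4  5  6  6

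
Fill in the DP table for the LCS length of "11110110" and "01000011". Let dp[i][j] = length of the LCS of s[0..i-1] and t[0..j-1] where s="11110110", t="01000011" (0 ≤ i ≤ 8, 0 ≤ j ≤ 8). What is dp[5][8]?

3

   ''  0  1  0  0  0  0  1  1
''  0  0  0  0  0  0  0  0  0
 1  0  0  1  1  1  1  1  1  1
 1  0  0  1  1  1  1  1  2  2
 1  0  0  1  1  1  1  1  2  3
 1  0  0  1  1  1  1  1  2  3
 0  0  1  1  2  2  2  2  2  3
 1  0  1  2  2  2  2  2  3  3
 1  0  1  2  2  2  2  2  3  4
 0  0  1  2  3  3  3  3  3  4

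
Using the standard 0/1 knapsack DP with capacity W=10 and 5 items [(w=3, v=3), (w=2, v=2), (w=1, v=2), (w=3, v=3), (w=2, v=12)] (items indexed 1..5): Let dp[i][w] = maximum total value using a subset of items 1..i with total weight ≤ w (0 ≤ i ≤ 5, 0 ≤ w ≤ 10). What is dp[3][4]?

5

i\w   0   1   2   3   4   5   6   7   8   9  10
  0   0   0   0   0   0   0   0   0   0   0   0
  1   0   0   0   3   3   3   3   3   3   3   3
  2   0   0   2   3   3   5   5   5   5   5   5
  3   0   2   2   4   5   5   7   7   7   7   7
  4   0   2   2   4   5   5   7   8   8  10  10
  5   0   2  12  14  14  16  17  17  19  20  20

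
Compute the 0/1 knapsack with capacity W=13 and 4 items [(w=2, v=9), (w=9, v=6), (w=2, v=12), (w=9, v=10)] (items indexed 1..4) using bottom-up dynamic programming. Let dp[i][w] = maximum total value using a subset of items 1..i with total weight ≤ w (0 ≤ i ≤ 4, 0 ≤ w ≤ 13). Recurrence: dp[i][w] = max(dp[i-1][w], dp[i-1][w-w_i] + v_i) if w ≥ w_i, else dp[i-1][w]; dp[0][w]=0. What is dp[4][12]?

22

i\w   0   1   2   3   4   5   6   7   8   9  10  11  12  13
  0   0   0   0   0   0   0   0   0   0   0   0   0   0   0
  1   0   0   9   9   9   9   9   9   9   9   9   9   9   9
  2   0   0   9   9   9   9   9   9   9   9   9  15  15  15
  3   0   0  12  12  21  21  21  21  21  21  21  21  21  27
  4   0   0  12  12  21  21  21  21  21  21  21  22  22  31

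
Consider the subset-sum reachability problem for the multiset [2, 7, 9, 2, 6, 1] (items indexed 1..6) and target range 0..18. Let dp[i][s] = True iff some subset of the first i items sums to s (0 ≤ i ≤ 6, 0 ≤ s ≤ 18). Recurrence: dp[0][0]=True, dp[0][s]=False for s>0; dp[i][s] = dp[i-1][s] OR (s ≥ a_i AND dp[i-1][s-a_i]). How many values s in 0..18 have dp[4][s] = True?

i\s   0   1   2   3   4   5   6   7   8   9  10  11  12  13  14  15  16  17  18
  0   T   F   F   F   F   F   F   F   F   F   F   F   F   F   F   F   F   F   F
  1   T   F   T   F   F   F   F   F   F   F   F   F   F   F   F   F   F   F   F
  2   T   F   T   F   F   F   F   T   F   T   F   F   F   F   F   F   F   F   F
  3   T   F   T   F   F   F   F   T   F   T   F   T   F   F   F   F   T   F   T
  4   T   F   T   F   T   F   F   T   F   T   F   T   F   T   F   F   T   F   T
  5   T   F   T   F   T   F   T   T   T   T   T   T   F   T   F   T   T   T   T
  6   T   T   T   T   T   T   T   T   T   T   T   T   T   T   T   T   T   T   T

9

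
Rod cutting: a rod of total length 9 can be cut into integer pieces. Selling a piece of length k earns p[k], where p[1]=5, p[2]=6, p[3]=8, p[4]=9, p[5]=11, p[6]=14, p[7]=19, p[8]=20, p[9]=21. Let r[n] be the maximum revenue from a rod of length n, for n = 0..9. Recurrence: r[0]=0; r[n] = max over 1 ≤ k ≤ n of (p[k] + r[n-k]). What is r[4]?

20

   n    0    1    2    3    4    5    6    7    8    9
r[n]    0    5   10   15   20   25   30   35   40   45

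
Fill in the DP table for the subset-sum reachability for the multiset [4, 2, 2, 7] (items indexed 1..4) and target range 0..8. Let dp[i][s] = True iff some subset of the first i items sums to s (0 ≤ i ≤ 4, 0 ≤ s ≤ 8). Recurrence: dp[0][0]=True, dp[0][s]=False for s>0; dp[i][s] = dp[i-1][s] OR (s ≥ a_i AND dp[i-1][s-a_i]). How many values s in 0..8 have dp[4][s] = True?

6

i\s   0   1   2   3   4   5   6   7   8
  0   T   F   F   F   F   F   F   F   F
  1   T   F   F   F   T   F   F   F   F
  2   T   F   T   F   T   F   T   F   F
  3   T   F   T   F   T   F   T   F   T
  4   T   F   T   F   T   F   T   T   T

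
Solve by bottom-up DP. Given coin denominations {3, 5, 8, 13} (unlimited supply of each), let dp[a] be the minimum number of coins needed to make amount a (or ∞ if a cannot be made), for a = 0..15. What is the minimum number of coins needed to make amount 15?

 a  0  1  2  3  4  5  6  7  8  9 10 11 12 13 14 15
dp  0  -  -  1  -  1  2  -  1  3  2  2  4  1  3  3
(- denotes ∞ / unreachable)

3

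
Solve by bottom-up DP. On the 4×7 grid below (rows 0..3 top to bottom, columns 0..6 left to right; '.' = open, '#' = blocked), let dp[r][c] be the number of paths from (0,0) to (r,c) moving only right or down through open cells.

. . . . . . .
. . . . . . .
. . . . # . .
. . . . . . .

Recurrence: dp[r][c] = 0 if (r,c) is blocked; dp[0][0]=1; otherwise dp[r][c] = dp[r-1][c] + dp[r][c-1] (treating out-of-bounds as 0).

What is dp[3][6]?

39

r\c   0   1   2   3   4   5   6
  0   1   1   1   1   1   1   1
  1   1   2   3   4   5   6   7
  2   1   3   6  10   0   6  13
  3   1   4  10  20  20  26  39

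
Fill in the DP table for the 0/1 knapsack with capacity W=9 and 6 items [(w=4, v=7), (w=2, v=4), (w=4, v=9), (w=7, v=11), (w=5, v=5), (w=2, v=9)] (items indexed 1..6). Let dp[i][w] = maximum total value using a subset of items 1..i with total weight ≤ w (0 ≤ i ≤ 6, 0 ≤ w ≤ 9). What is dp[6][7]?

18

i\w   0   1   2   3   4   5   6   7   8   9
  0   0   0   0   0   0   0   0   0   0   0
  1   0   0   0   0   7   7   7   7   7   7
  2   0   0   4   4   7   7  11  11  11  11
  3   0   0   4   4   9   9  13  13  16  16
  4   0   0   4   4   9   9  13  13  16  16
  5   0   0   4   4   9   9  13  13  16  16
  6   0   0   9   9  13  13  18  18  22  22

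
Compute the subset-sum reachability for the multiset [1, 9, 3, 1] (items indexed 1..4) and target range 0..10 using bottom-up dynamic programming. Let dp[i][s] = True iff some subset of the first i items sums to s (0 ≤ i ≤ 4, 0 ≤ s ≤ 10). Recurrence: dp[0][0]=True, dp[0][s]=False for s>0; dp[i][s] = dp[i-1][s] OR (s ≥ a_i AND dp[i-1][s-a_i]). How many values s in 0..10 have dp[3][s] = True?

i\s   0   1   2   3   4   5   6   7   8   9  10
  0   T   F   F   F   F   F   F   F   F   F   F
  1   T   T   F   F   F   F   F   F   F   F   F
  2   T   T   F   F   F   F   F   F   F   T   T
  3   T   T   F   T   T   F   F   F   F   T   T
  4   T   T   T   T   T   T   F   F   F   T   T

6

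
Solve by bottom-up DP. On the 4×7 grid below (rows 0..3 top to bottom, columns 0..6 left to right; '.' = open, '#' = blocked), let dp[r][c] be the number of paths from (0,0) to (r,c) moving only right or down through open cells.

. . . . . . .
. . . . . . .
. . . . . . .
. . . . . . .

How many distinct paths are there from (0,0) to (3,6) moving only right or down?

84

r\c   0   1   2   3   4   5   6
  0   1   1   1   1   1   1   1
  1   1   2   3   4   5   6   7
  2   1   3   6  10  15  21  28
  3   1   4  10  20  35  56  84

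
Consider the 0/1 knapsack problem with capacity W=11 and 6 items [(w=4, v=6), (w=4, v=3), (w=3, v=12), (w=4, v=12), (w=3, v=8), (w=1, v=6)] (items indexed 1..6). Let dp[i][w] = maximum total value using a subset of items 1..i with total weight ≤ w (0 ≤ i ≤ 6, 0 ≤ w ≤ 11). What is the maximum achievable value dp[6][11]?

i\w   0   1   2   3   4   5   6   7   8   9  10  11
  0   0   0   0   0   0   0   0   0   0   0   0   0
  1   0   0   0   0   6   6   6   6   6   6   6   6
  2   0   0   0   0   6   6   6   6   9   9   9   9
  3   0   0   0  12  12  12  12  18  18  18  18  21
  4   0   0   0  12  12  12  12  24  24  24  24  30
  5   0   0   0  12  12  12  20  24  24  24  32  32
  6   0   6   6  12  18  18  20  26  30  30  32  38

38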